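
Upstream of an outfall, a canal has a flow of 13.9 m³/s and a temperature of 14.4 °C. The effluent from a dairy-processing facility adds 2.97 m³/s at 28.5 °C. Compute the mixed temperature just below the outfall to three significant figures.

16.9 °C

Flow-weighted mixing: C = (Q_r C_r + Q_w C_w)/(Q_r + Q_w)
= (13.9×14.4 + 2.97×28.5)/(13.9 + 2.97) = 284.8/16.87 = 16.88 °C.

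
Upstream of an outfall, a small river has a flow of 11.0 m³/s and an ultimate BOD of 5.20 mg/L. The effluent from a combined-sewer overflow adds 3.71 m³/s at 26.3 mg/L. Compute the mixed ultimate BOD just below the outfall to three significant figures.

Flow-weighted mixing: C = (Q_r C_r + Q_w C_w)/(Q_r + Q_w)
= (11.0×5.20 + 3.71×26.3)/(11.0 + 3.71) = 154.8/14.71 = 10.52 mg/L.

10.5 mg/L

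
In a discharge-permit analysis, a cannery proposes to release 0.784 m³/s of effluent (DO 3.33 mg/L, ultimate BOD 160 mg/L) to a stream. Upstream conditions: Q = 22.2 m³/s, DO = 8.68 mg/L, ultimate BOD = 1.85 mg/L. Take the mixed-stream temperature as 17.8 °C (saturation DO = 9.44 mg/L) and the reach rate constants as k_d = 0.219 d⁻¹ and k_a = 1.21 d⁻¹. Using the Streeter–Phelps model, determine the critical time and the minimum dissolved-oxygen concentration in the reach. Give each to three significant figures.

t_c ≈ 0.828 d; minimum DO ≈ 8.35 mg/L

Mixed DO = (22.2×8.68 + 0.784×3.33)/(22.2+0.784) = 195.3/22.98 = 8.498 mg/L.
Mixed L₀ = (22.2×1.85 + 0.784×160)/(22.98) = 166.5/22.98 = 7.245 mg/L.
Initial deficit D₀ = C_s − DO₀ = 9.44 − 8.498 = 0.9425 mg/L.
t_c = (1/0.9910) ln[(1.21/0.219)(1 − 0.9425×0.9910/(0.219×7.245))] = 1.009 × ln(2.272) = 0.8283 d.
D_c = (0.219/1.21) × 7.245 × e^(−0.219×0.8283) = 0.1810 × 7.245 × 0.8341 = 1.094 mg/L.
Minimum DO = 9.44 − 1.094 = 8.346 mg/L.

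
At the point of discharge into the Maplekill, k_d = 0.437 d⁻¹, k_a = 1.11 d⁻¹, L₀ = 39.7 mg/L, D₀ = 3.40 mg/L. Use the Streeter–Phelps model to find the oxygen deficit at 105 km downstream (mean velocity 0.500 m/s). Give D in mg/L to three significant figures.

Travel time t = x/v = 105 km / (0.500 m/s) = 105000 m / 0.500 m/s = 210000 s = 2.431 d.
k_d L₀/(k_a−k_d) = 0.437×39.7/(1.11−0.437) = 17.35/0.6730 = 25.78 mg/L.
e^(−k_d t) = e^(−0.437×2.431) = 0.3457; e^(−k_a t) = e^(−1.11×2.431) = 0.06735.
D = 25.78 × (0.3457 − 0.06735) + 3.40 × 0.06735 = 7.176 + 0.2290 = 7.405 mg/L.

D ≈ 7.40 mg/L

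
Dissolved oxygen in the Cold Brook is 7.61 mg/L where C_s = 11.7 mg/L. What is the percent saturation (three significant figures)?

% saturation = C/C_s × 100 = 7.61/11.7 × 100 = 65.0 %.

65.0 % saturation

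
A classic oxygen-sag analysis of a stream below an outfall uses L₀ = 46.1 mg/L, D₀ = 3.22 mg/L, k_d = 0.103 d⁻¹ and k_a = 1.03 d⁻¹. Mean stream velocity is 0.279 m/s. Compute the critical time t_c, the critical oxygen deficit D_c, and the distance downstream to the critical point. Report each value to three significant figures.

t_c ≈ 1.42 d; D_c ≈ 3.98 mg/L; x_c ≈ 34.1 km

With k_a/k_d = 10.00 and 1 − D₀(k_a−k_d)/(k_d L₀) = 0.3714,
t_c = ln(10.00 × 0.3714) / (1.03 − 0.103) = ln(3.714) / 0.9270 = 1.312/0.9270 = 1.415 d.
D_c = (k_d/k_a) L₀ e^(−k_d t_c) = (0.103/1.03) × 46.1 × e^(−0.103×1.415) = 0.1000 × 46.1 × 0.8643 = 3.985 mg/L.
x_c = v t_c = 0.279 m/s × 1.415 d × 86400 s/d = 34120 m ≈ 34.1 km.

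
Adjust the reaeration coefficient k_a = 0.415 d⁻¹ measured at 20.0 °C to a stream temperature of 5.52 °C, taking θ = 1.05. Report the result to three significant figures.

k_a ≈ 0.205 d⁻¹

k_a(T₂) = k_a(T₁) · θ^(T₂−T₁) = 0.415 × 1.05^(5.52−20.0)
= 0.415 × 1.05^-14.5 = 0.415 × 0.4934 = 0.2048 d⁻¹.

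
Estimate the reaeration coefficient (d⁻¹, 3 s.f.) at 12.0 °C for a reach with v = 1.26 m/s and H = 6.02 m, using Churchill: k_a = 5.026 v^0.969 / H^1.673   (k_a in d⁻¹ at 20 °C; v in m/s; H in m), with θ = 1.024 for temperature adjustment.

k_a(20) = 5.026 × 1.26^0.969 / 6.02^1.673 = 5.026 × 1.251 / 20.15 = 0.3120 d⁻¹.
k_a(12.0) = 0.3120 × 1.024^(12.0−20) = 0.3120 × 0.8272 = 0.2581 d⁻¹.

k_a ≈ 0.258 d⁻¹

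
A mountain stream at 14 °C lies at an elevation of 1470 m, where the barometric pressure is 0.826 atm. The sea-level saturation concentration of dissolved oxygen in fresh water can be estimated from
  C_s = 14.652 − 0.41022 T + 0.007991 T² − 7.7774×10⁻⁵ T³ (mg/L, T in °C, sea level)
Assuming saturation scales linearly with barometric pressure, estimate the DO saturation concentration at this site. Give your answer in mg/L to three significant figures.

At sea level: C_s = 14.652 − 0.41022×14 + 0.007991×14² − 7.7774×10⁻⁵×14³ = 10.26 mg/L.
Pressure correction: C_s' = 10.26 × 0.826 = 8.476 mg/L.

C_s ≈ 8.48 mg/L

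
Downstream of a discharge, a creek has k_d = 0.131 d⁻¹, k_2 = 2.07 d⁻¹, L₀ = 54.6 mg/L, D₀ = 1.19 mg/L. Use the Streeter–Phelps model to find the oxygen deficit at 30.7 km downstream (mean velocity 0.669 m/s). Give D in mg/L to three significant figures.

Travel time t = x/v = 30.7 km / (0.669 m/s) = 30700 m / 0.669 m/s = 45890 s = 0.5311 d.
k_d L₀/(k_2−k_d) = 0.131×54.6/(2.07−0.131) = 7.153/1.939 = 3.689 mg/L.
e^(−k_d t) = e^(−0.131×0.5311) = 0.9328; e^(−k_2 t) = e^(−2.07×0.5311) = 0.3331.
D = 3.689 × (0.9328 − 0.3331) + 1.19 × 0.3331 = 2.212 + 0.3963 = 2.609 mg/L.

D ≈ 2.61 mg/L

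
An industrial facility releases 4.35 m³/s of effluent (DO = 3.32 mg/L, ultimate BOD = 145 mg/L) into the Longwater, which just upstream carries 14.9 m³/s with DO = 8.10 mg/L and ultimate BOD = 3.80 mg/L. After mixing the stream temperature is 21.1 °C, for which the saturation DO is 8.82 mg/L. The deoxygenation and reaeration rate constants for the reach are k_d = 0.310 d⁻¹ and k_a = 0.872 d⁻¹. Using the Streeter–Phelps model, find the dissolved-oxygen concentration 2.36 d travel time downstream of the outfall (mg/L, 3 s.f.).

DO ≈ 1.63 mg/L

Mixed DO = (14.9×8.10 + 4.35×3.32)/(14.9+4.35) = 135.1/19.25 = 7.020 mg/L.
Mixed L₀ = (14.9×3.80 + 4.35×145)/(19.25) = 687.4/19.25 = 35.71 mg/L.
Initial deficit D₀ = C_s − DO₀ = 8.82 − 7.020 = 1.800 mg/L.
D(2.36) = [0.310×35.71/(0.872−0.310)](e^(−0.310×2.36) − e^(−0.872×2.36)) + 1.800 e^(−0.872×2.36)
= 19.70 × (0.4811 − 0.1277) + 1.800 × 0.1277 = 7.191 mg/L.
DO = 8.82 − 7.191 = 1.629 mg/L.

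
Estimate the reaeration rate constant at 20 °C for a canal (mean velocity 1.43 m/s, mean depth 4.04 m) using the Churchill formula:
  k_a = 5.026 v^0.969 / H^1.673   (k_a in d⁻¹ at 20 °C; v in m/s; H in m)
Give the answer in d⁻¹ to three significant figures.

k_a = 5.026 × 1.43^0.969 / 4.04^1.673 = 5.026 × 1.414 / 10.34 = 0.6875 d⁻¹.

k_a ≈ 0.687 d⁻¹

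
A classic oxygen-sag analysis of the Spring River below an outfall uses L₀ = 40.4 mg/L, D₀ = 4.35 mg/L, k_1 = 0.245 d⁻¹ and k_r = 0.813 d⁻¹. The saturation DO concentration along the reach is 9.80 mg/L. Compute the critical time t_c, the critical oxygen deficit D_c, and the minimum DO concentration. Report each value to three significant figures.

t_c ≈ 1.61 d; D_c ≈ 8.21 mg/L; min DO ≈ 1.59 mg/L

At the critical point dD/dt = 0, so k_1 L₀ e^(−k_1 t) = k_r D. Substituting D(t) from the Streeter–Phelps equation and solving for t gives
t_c = ln[(k_r/k_1)(1 − D₀(k_r−k_1)/(k_1 L₀))] / (k_r−k_1).
Here k_r−k_1 = 0.5680 d⁻¹ and 1 − D₀(k_r−k_1)/(k_1 L₀) = 1 − 4.35×0.5680/(0.245×40.4) = 0.7504, so
t_c = ln(3.318 × 0.7504) / 0.5680 = 0.9123 / 0.5680 = 1.606 d.
L(t_c) = L₀ e^(−k_1 t_c) = 40.4 × 0.6747 = 27.26 mg/L, and at the critical point k_r D_c = k_1 L, so D_c = (0.245/0.813) × 27.26 = 8.214 mg/L.
Minimum DO = C_s − D_c = 9.80 − 8.214 = 1.586 mg/L.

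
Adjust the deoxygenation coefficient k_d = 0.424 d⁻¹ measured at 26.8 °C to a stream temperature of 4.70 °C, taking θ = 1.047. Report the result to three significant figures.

k_d(T₂) = k_d(T₁) · θ^(T₂−T₁) = 0.424 × 1.047^(4.70−26.8)
= 0.424 × 1.047^-22.1 = 0.424 × 0.3624 = 0.1537 d⁻¹.

k_d ≈ 0.154 d⁻¹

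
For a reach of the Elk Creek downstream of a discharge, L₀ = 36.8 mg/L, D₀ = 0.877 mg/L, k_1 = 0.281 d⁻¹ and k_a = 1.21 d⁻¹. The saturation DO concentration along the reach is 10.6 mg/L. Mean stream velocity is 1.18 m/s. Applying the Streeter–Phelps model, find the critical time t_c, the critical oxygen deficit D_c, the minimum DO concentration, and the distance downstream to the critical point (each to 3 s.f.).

t_c ≈ 1.48 d; D_c ≈ 5.63 mg/L; min DO ≈ 4.97 mg/L; x_c ≈ 151 km

t_c = [1/(k_a−k_1)] ln[(k_a/k_1)(1 − D₀(k_a−k_1)/(k_1 L₀))]
= [1/(1.21−0.281)] ln[(1.21/0.281)(1 − 0.877×0.9290/(0.281×36.8))]
= (1/0.9290) ln[4.306 × 0.9212] = 1.076 × ln(3.967) = 1.076 × 1.378 = 1.483 d.
L(t_c) = L₀ e^(−k_1 t_c) = 36.8 × 0.6592 = 24.26 mg/L, and at the critical point k_a D_c = k_1 L, so D_c = (0.281/1.21) × 24.26 = 5.633 mg/L.
Minimum DO = C_s − D_c = 10.6 − 5.633 = 4.967 mg/L.
x_c = v t_c = 1.18 m/s × 1.483 d × 86400 s/d = 151200 m ≈ 151 km.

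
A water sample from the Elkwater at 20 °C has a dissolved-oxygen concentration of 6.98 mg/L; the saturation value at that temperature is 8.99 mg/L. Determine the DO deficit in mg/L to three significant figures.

D = C_s − C = 8.99 − 6.98 = 2.01 mg/L.

D ≈ 2.01 mg/L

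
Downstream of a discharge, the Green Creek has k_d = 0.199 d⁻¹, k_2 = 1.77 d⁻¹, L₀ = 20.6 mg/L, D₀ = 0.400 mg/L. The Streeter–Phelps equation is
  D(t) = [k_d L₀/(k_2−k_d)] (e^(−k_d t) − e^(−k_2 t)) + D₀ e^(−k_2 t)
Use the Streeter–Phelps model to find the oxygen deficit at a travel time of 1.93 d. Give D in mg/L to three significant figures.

D ≈ 1.70 mg/L

k_d L₀/(k_2−k_d) = 0.199×20.6/(1.77−0.199) = 4.099/1.571 = 2.609 mg/L.
e^(−k_d t) = e^(−0.199×1.930) = 0.6811; e^(−k_2 t) = e^(−1.77×1.930) = 0.03284.
D = 2.609 × (0.6811 − 0.03284) + 0.400 × 0.03284 = 1.692 + 0.01314 = 1.705 mg/L.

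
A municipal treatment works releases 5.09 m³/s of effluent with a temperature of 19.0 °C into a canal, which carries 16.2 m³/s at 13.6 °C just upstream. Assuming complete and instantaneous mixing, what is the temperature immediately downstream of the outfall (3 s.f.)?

14.9 °C

Flow-weighted mixing: C = (Q_r C_r + Q_w C_w)/(Q_r + Q_w)
= (16.2×13.6 + 5.09×19.0)/(16.2 + 5.09) = 317.0/21.29 = 14.89 °C.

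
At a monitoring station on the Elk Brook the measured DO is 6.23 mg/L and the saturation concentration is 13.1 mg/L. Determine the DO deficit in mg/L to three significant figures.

D = C_s − C = 13.1 − 6.23 = 6.87 mg/L.

D ≈ 6.87 mg/L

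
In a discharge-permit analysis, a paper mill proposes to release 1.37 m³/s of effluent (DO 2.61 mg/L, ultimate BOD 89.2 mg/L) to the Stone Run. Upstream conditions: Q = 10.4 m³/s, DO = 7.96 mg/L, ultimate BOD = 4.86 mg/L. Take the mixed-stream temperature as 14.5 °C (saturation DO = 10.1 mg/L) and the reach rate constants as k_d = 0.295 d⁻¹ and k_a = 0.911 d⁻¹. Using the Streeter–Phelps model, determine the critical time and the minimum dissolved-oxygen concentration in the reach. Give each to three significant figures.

t_c ≈ 1.02 d; minimum DO ≈ 6.58 mg/L

Mixed DO = (10.4×7.96 + 1.37×2.61)/(10.4+1.37) = 86.36/11.77 = 7.337 mg/L.
Mixed L₀ = (10.4×4.86 + 1.37×89.2)/(11.77) = 172.7/11.77 = 14.68 mg/L.
Initial deficit D₀ = C_s − DO₀ = 10.1 − 7.337 = 2.763 mg/L.
t_c = (1/0.6160) ln[(0.911/0.295)(1 − 2.763×0.6160/(0.295×14.68))] = 1.623 × ln(1.874) = 1.020 d.
D_c = (0.295/0.911) × 14.68 × e^(−0.295×1.020) = 0.3238 × 14.68 × 0.7402 = 3.518 mg/L.
Minimum DO = 10.1 − 3.518 = 6.582 mg/L.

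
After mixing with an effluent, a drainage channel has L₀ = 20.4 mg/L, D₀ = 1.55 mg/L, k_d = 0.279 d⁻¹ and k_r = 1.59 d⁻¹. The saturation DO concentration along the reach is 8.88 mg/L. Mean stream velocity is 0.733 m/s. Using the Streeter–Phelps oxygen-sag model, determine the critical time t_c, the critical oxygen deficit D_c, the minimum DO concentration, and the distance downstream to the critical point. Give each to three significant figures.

t_c = [1/(k_r−k_d)] ln[(k_r/k_d)(1 − D₀(k_r−k_d)/(k_d L₀))]
= [1/(1.59−0.279)] ln[(1.59/0.279)(1 − 1.55×1.311/(0.279×20.4))]
= (1/1.311) ln[5.699 × 0.6430] = 0.7628 × ln(3.664) = 0.7628 × 1.299 = 0.9906 d.
D_c = (k_d/k_r) L₀ e^(−k_d t_c) = (0.279/1.59) × 20.4 × e^(−0.279×0.9906) = 0.1755 × 20.4 × 0.7585 = 2.715 mg/L.
Minimum DO = C_s − D_c = 8.88 − 2.715 = 6.165 mg/L.
x_c = v t_c = 0.733 m/s × 0.9906 d × 86400 s/d = 62730 m ≈ 62.7 km.

t_c ≈ 0.991 d; D_c ≈ 2.72 mg/L; min DO ≈ 6.16 mg/L; x_c ≈ 62.7 km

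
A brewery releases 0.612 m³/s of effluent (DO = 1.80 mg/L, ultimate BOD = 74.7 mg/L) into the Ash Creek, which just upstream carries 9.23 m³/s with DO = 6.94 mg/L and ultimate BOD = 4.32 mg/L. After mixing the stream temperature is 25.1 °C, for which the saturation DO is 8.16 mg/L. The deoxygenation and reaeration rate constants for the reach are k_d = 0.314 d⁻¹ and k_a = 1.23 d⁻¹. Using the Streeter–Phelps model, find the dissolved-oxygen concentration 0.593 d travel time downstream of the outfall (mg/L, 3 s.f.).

Mixed DO = (9.23×6.94 + 0.612×1.80)/(9.23+0.612) = 65.16/9.842 = 6.620 mg/L.
Mixed L₀ = (9.23×4.32 + 0.612×74.7)/(9.842) = 85.59/9.842 = 8.696 mg/L.
Initial deficit D₀ = C_s − DO₀ = 8.16 − 6.620 = 1.540 mg/L.
D(0.593) = [0.314×8.696/(1.23−0.314)](e^(−0.314×0.593) − e^(−1.23×0.593)) + 1.540 e^(−1.23×0.593)
= 2.981 × (0.8301 − 0.4822) + 1.540 × 0.4822 = 1.780 mg/L.
DO = 8.16 − 1.780 = 6.380 mg/L.

DO ≈ 6.38 mg/L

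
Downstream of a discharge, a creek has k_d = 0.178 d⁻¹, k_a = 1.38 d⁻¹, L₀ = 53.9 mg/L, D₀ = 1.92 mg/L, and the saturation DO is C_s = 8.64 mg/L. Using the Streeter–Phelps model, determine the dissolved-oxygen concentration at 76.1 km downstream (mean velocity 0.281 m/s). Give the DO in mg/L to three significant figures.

DO ≈ 4.15 mg/L

Travel time t = x/v = 76.1 km / (0.281 m/s) = 76100 m / 0.281 m/s = 270800 s = 3.134 d.
k_d L₀/(k_a−k_d) = 0.178×53.9/(1.38−0.178) = 9.594/1.202 = 7.982 mg/L.
e^(−k_d t) = e^(−0.178×3.134) = 0.5724; e^(−k_a t) = e^(−1.38×3.134) = 0.01323.
D = 7.982 × (0.5724 − 0.01323) + 1.92 × 0.01323 = 4.463 + 0.02539 = 4.489 mg/L.
DO = C_s − D = 8.64 − 4.489 = 4.151 mg/L.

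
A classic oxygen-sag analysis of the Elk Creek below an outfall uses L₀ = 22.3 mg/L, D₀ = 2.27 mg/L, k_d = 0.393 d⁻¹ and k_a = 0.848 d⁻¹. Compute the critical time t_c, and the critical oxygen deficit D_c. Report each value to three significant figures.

At the critical point dD/dt = 0, so k_d L₀ e^(−k_d t) = k_a D. Substituting D(t) from the Streeter–Phelps equation and solving for t gives
t_c = ln[(k_a/k_d)(1 − D₀(k_a−k_d)/(k_d L₀))] / (k_a−k_d).
Here k_a−k_d = 0.4550 d⁻¹ and 1 − D₀(k_a−k_d)/(k_d L₀) = 1 − 2.27×0.4550/(0.393×22.3) = 0.8821, so
t_c = ln(2.158 × 0.8821) / 0.4550 = 0.6437 / 0.4550 = 1.415 d.
D_c = (k_d/k_a) L₀ e^(−k_d t_c) = (0.393/0.848) × 22.3 × e^(−0.393×1.415) = 0.4634 × 22.3 × 0.5735 = 5.927 mg/L.

t_c ≈ 1.41 d; D_c ≈ 5.93 mg/L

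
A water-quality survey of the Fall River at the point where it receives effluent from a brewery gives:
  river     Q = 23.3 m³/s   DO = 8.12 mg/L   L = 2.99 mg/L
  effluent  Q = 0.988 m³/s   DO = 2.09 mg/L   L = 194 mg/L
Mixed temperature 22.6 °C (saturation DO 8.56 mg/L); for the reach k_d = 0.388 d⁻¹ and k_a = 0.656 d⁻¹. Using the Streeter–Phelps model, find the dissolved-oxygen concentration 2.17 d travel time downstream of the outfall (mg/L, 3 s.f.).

Mixed DO = (23.3×8.12 + 0.988×2.09)/(23.3+0.988) = 191.3/24.29 = 7.875 mg/L.
Mixed L₀ = (23.3×2.99 + 0.988×194)/(24.29) = 261.3/24.29 = 10.76 mg/L.
Initial deficit D₀ = C_s − DO₀ = 8.56 − 7.875 = 0.6853 mg/L.
D(2.17) = [0.388×10.76/(0.656−0.388)](e^(−0.388×2.17) − e^(−0.656×2.17)) + 0.6853 e^(−0.656×2.17)
= 15.58 × (0.4309 − 0.2409) + 0.6853 × 0.2409 = 3.125 mg/L.
DO = 8.56 − 3.125 = 5.435 mg/L.

DO ≈ 5.44 mg/L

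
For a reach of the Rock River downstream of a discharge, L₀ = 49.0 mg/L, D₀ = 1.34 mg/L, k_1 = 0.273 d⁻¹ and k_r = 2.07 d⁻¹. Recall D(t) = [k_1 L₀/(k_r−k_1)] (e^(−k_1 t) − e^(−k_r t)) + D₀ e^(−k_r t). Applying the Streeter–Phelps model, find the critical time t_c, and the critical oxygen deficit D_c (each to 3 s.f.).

At the critical point dD/dt = 0, so k_1 L₀ e^(−k_1 t) = k_r D. Substituting D(t) from the Streeter–Phelps equation and solving for t gives
t_c = ln[(k_r/k_1)(1 − D₀(k_r−k_1)/(k_1 L₀))] / (k_r−k_1).
Here k_r−k_1 = 1.797 d⁻¹ and 1 − D₀(k_r−k_1)/(k_1 L₀) = 1 − 1.34×1.797/(0.273×49.0) = 0.8200, so
t_c = ln(7.582 × 0.8200) / 1.797 = 1.827 / 1.797 = 1.017 d.
L(t_c) = L₀ e^(−k_1 t_c) = 49.0 × 0.7576 = 37.12 mg/L, and at the critical point k_r D_c = k_1 L, so D_c = (0.273/2.07) × 37.12 = 4.896 mg/L.

t_c ≈ 1.02 d; D_c ≈ 4.90 mg/L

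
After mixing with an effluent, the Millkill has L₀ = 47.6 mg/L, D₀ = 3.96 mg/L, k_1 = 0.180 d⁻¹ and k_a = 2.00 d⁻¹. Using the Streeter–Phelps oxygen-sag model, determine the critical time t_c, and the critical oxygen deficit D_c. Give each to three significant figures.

t_c ≈ 0.312 d; D_c ≈ 4.05 mg/L

At the critical point dD/dt = 0, so k_1 L₀ e^(−k_1 t) = k_a D. Substituting D(t) from the Streeter–Phelps equation and solving for t gives
t_c = ln[(k_a/k_1)(1 − D₀(k_a−k_1)/(k_1 L₀))] / (k_a−k_1).
Here k_a−k_1 = 1.820 d⁻¹ and 1 − D₀(k_a−k_1)/(k_1 L₀) = 1 − 3.96×1.820/(0.180×47.6) = 0.1588, so
t_c = ln(11.11 × 0.1588) / 1.820 = 0.5680 / 1.820 = 0.3121 d.
L(t_c) = L₀ e^(−k_1 t_c) = 47.6 × 0.9454 = 45.00 mg/L, and at the critical point k_a D_c = k_1 L, so D_c = (0.180/2.00) × 45.00 = 4.050 mg/L.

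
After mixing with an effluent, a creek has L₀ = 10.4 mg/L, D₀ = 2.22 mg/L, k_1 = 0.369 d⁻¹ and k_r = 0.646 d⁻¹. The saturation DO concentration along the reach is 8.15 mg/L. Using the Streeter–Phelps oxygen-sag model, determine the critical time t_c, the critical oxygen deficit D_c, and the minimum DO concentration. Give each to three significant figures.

t_c = [1/(k_r−k_1)] ln[(k_r/k_1)(1 − D₀(k_r−k_1)/(k_1 L₀))]
= [1/(0.646−0.369)] ln[(0.646/0.369)(1 − 2.22×0.2770/(0.369×10.4))]
= (1/0.2770) ln[1.751 × 0.8398] = 3.610 × ln(1.470) = 3.610 × 0.3854 = 1.391 d.
L(t_c) = L₀ e^(−k_1 t_c) = 10.4 × 0.5985 = 6.224 mg/L, and at the critical point k_r D_c = k_1 L, so D_c = (0.369/0.646) × 6.224 = 3.555 mg/L.
Minimum DO = C_s − D_c = 8.15 − 3.555 = 4.595 mg/L.

t_c ≈ 1.39 d; D_c ≈ 3.56 mg/L; min DO ≈ 4.59 mg/L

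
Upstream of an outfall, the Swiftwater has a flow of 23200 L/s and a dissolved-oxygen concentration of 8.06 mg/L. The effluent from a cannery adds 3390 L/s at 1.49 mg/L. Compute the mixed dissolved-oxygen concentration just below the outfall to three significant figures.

Flow-weighted mixing: C = (Q_r C_r + Q_w C_w)/(Q_r + Q_w)
= (23200×8.06 + 3390×1.49)/(23200 + 3390) = 192000/26590 = 7.222 mg/L.

7.22 mg/L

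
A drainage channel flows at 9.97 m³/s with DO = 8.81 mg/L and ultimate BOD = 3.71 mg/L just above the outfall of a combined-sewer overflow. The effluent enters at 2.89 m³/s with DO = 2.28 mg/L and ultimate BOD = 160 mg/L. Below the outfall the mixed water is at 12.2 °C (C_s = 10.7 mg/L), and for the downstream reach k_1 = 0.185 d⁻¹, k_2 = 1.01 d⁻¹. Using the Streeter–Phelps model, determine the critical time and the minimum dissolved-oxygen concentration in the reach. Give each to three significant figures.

t_c ≈ 1.47 d; minimum DO ≈ 5.28 mg/L

Mixed DO = (9.97×8.81 + 2.89×2.28)/(9.97+2.89) = 94.42/12.86 = 7.343 mg/L.
Mixed L₀ = (9.97×3.71 + 2.89×160)/(12.86) = 499.4/12.86 = 38.83 mg/L.
Initial deficit D₀ = C_s − DO₀ = 10.7 − 7.343 = 3.357 mg/L.
t_c = (1/0.8250) ln[(1.01/0.185)(1 − 3.357×0.8250/(0.185×38.83))] = 1.212 × ln(3.354) = 1.467 d.
D_c = (0.185/1.01) × 38.83 × e^(−0.185×1.467) = 0.1832 × 38.83 × 0.7623 = 5.422 mg/L.
Minimum DO = 10.7 − 5.422 = 5.278 mg/L.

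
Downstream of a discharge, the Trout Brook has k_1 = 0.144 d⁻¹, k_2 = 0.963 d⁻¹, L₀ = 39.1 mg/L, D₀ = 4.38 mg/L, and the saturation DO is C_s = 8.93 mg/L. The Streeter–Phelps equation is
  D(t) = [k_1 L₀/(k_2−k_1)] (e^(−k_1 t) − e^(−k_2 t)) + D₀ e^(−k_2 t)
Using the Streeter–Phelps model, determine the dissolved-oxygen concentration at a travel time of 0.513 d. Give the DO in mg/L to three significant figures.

DO ≈ 4.07 mg/L

k_1 L₀/(k_2−k_1) = 0.144×39.1/(0.963−0.144) = 5.630/0.8190 = 6.875 mg/L.
e^(−k_1 t) = e^(−0.144×0.5130) = 0.9288; e^(−k_2 t) = e^(−0.963×0.5130) = 0.6102.
D = 6.875 × (0.9288 − 0.6102) + 4.38 × 0.6102 = 2.190 + 2.673 = 4.863 mg/L.
DO = C_s − D = 8.93 − 4.863 = 4.067 mg/L.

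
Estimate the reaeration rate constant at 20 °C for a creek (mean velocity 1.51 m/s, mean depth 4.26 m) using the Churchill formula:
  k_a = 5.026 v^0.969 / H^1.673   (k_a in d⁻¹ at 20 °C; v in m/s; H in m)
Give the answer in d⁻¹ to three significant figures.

k_a ≈ 0.663 d⁻¹

k_a = 5.026 × 1.51^0.969 / 4.26^1.673 = 5.026 × 1.491 / 11.30 = 0.6632 d⁻¹.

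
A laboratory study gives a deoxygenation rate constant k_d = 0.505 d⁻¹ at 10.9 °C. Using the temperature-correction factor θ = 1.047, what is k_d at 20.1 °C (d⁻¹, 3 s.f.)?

k_d(T₂) = k_d(T₁) · θ^(T₂−T₁) = 0.505 × 1.047^(20.1−10.9)
= 0.505 × 1.047^9.20 = 0.505 × 1.526 = 0.7706 d⁻¹.

k_d ≈ 0.771 d⁻¹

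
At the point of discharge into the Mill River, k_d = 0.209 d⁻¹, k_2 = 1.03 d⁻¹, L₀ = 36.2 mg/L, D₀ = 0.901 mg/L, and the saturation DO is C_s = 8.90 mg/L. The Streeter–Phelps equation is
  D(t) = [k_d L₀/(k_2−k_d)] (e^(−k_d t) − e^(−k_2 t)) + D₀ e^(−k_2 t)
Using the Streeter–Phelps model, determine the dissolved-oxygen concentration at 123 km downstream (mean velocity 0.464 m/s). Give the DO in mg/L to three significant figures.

DO ≈ 4.40 mg/L

Travel time t = x/v = 123 km / (0.464 m/s) = 123000 m / 0.464 m/s = 265100 s = 3.068 d.
k_d L₀/(k_2−k_d) = 0.209×36.2/(1.03−0.209) = 7.566/0.8210 = 9.215 mg/L.
e^(−k_d t) = e^(−0.209×3.068) = 0.5266; e^(−k_2 t) = e^(−1.03×3.068) = 0.04242.
D = 9.215 × (0.5266 − 0.04242) + 0.901 × 0.04242 = 4.462 + 0.03822 = 4.500 mg/L.
DO = C_s − D = 8.90 − 4.500 = 4.400 mg/L.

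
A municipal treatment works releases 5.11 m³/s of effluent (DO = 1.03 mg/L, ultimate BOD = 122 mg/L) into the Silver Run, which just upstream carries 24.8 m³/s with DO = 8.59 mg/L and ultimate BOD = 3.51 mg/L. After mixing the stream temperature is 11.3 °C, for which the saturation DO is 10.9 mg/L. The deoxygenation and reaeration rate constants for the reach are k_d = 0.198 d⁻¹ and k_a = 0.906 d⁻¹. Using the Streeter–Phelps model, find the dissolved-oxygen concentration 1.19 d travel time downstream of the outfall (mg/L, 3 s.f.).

DO ≈ 6.69 mg/L

Mixed DO = (24.8×8.59 + 5.11×1.03)/(24.8+5.11) = 218.3/29.91 = 7.298 mg/L.
Mixed L₀ = (24.8×3.51 + 5.11×122)/(29.91) = 710.5/29.91 = 23.75 mg/L.
Initial deficit D₀ = C_s − DO₀ = 10.9 − 7.298 = 3.602 mg/L.
D(1.19) = [0.198×23.75/(0.906−0.198)](e^(−0.198×1.19) − e^(−0.906×1.19)) + 3.602 e^(−0.906×1.19)
= 6.643 × (0.7901 − 0.3402) + 3.602 × 0.3402 = 4.214 mg/L.
DO = 10.9 − 4.214 = 6.686 mg/L.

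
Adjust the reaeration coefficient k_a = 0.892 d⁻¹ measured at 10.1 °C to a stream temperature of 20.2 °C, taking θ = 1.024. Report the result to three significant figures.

k_a ≈ 1.13 d⁻¹

k_a(T₂) = k_a(T₁) · θ^(T₂−T₁) = 0.892 × 1.024^(20.2−10.1)
= 0.892 × 1.024^10.1 = 0.892 × 1.271 = 1.133 d⁻¹.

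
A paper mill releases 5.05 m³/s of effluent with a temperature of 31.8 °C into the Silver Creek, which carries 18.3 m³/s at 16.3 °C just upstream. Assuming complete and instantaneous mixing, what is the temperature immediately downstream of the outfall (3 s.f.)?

Flow-weighted mixing: C = (Q_r C_r + Q_w C_w)/(Q_r + Q_w)
= (18.3×16.3 + 5.05×31.8)/(18.3 + 5.05) = 458.9/23.35 = 19.65 °C.

19.7 °C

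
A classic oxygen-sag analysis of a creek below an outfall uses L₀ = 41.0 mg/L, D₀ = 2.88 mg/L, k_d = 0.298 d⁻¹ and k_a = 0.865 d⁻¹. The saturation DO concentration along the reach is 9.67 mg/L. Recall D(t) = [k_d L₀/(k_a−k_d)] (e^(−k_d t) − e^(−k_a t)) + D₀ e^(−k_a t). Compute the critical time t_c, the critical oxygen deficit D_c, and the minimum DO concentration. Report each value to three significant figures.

t_c ≈ 1.63 d; D_c ≈ 8.70 mg/L; min DO ≈ 0.970 mg/L

With k_a/k_d = 2.903 and 1 − D₀(k_a−k_d)/(k_d L₀) = 0.8663,
t_c = ln(2.903 × 0.8663) / (0.865 − 0.298) = ln(2.515) / 0.5670 = 0.9222/0.5670 = 1.626 d.
D_c = (k_d/k_a) L₀ e^(−k_d t_c) = (0.298/0.865) × 41.0 × e^(−0.298×1.626) = 0.3445 × 41.0 × 0.6159 = 8.700 mg/L.
Minimum DO = C_s − D_c = 9.67 − 8.700 = 0.9705 mg/L.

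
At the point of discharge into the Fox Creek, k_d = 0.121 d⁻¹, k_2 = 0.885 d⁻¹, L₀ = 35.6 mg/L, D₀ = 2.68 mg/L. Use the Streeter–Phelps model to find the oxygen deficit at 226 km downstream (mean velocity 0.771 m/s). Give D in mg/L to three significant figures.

Travel time t = x/v = 226 km / (0.771 m/s) = 226000 m / 0.771 m/s = 293100 s = 3.393 d.
k_d L₀/(k_2−k_d) = 0.121×35.6/(0.885−0.121) = 4.308/0.7640 = 5.638 mg/L.
e^(−k_d t) = e^(−0.121×3.393) = 0.6633; e^(−k_2 t) = e^(−0.885×3.393) = 0.04966.
D = 5.638 × (0.6633 − 0.04966) + 2.68 × 0.04966 = 3.460 + 0.1331 = 3.593 mg/L.

D ≈ 3.59 mg/L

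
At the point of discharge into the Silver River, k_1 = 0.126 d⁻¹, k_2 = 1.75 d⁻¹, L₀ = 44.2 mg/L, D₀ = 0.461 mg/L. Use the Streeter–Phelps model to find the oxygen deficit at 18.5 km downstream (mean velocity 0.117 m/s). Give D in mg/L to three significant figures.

D ≈ 2.60 mg/L

Travel time t = x/v = 18.5 km / (0.117 m/s) = 18500 m / 0.117 m/s = 158100 s = 1.830 d.
k_1 L₀/(k_2−k_1) = 0.126×44.2/(1.75−0.126) = 5.569/1.624 = 3.429 mg/L.
e^(−k_1 t) = e^(−0.126×1.830) = 0.7941; e^(−k_2 t) = e^(−1.75×1.830) = 0.04065.
D = 3.429 × (0.7941 − 0.04065) + 0.461 × 0.04065 = 2.584 + 0.01874 = 2.602 mg/L.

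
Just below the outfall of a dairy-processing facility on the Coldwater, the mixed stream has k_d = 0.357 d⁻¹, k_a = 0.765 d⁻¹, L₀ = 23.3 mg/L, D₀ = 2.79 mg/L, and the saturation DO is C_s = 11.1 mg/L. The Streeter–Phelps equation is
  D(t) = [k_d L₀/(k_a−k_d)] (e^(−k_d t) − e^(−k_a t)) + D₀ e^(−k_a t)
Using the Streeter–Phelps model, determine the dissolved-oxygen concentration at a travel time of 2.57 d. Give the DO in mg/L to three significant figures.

DO ≈ 5.42 mg/L

k_d L₀/(k_a−k_d) = 0.357×23.3/(0.765−0.357) = 8.318/0.4080 = 20.39 mg/L.
e^(−k_d t) = e^(−0.357×2.570) = 0.3995; e^(−k_a t) = e^(−0.765×2.570) = 0.1400.
D = 20.39 × (0.3995 − 0.1400) + 2.79 × 0.1400 = 5.291 + 0.3906 = 5.681 mg/L.
DO = C_s − D = 11.1 − 5.681 = 5.419 mg/L.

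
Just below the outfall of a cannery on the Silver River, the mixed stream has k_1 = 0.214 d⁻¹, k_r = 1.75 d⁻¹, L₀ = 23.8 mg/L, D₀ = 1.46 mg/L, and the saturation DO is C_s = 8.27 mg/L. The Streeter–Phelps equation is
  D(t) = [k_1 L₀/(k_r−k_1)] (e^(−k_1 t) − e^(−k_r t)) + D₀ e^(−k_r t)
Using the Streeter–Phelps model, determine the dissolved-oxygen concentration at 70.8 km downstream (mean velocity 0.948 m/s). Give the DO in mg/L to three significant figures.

Travel time t = x/v = 70.8 km / (0.948 m/s) = 70800 m / 0.948 m/s = 74680 s = 0.8644 d.
k_1 L₀/(k_r−k_1) = 0.214×23.8/(1.75−0.214) = 5.093/1.536 = 3.316 mg/L.
e^(−k_1 t) = e^(−0.214×0.8644) = 0.8311; e^(−k_r t) = e^(−1.75×0.8644) = 0.2203.
D = 3.316 × (0.8311 − 0.2203) + 1.46 × 0.2203 = 2.025 + 0.3217 = 2.347 mg/L.
DO = C_s − D = 8.27 − 2.347 = 5.923 mg/L.

DO ≈ 5.92 mg/L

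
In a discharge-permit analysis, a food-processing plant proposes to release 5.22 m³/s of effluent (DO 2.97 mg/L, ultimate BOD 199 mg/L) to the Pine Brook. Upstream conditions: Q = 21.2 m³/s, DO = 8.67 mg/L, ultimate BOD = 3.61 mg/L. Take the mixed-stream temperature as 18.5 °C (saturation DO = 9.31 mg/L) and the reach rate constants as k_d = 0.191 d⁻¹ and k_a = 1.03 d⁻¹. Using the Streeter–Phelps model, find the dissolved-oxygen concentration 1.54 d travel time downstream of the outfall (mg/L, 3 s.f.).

Mixed DO = (21.2×8.67 + 5.22×2.97)/(21.2+5.22) = 199.3/26.42 = 7.544 mg/L.
Mixed L₀ = (21.2×3.61 + 5.22×199)/(26.42) = 1115/26.42 = 42.21 mg/L.
Initial deficit D₀ = C_s − DO₀ = 9.31 − 7.544 = 1.766 mg/L.
D(1.54) = [0.191×42.21/(1.03−0.191)](e^(−0.191×1.54) − e^(−1.03×1.54)) + 1.766 e^(−1.03×1.54)
= 9.610 × (0.7452 − 0.2047) + 1.766 × 0.2047 = 5.556 mg/L.
DO = 9.31 − 5.556 = 3.754 mg/L.

DO ≈ 3.75 mg/L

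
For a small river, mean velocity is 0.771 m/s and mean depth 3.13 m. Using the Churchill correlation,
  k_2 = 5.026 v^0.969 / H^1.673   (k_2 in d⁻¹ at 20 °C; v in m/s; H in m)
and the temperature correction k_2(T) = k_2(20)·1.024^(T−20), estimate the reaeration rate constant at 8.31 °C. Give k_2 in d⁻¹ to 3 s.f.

k_2(20) = 5.026 × 0.771^0.969 / 3.13^1.673 = 5.026 × 0.7772 / 6.746 = 0.5791 d⁻¹.
k_2(8.31) = 0.5791 × 1.024^(8.31−20) = 0.5791 × 0.7579 = 0.4389 d⁻¹.

k_2 ≈ 0.439 d⁻¹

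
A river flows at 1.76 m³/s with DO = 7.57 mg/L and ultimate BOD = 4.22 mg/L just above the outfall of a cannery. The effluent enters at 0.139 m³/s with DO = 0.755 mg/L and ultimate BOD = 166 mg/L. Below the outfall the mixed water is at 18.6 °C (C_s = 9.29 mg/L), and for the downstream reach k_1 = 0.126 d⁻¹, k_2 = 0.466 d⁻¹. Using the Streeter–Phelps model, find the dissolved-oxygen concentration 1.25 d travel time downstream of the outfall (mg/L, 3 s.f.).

Mixed DO = (1.76×7.57 + 0.139×0.755)/(1.76+0.139) = 13.43/1.899 = 7.071 mg/L.
Mixed L₀ = (1.76×4.22 + 0.139×166)/(1.899) = 30.50/1.899 = 16.06 mg/L.
Initial deficit D₀ = C_s − DO₀ = 9.29 − 7.071 = 2.219 mg/L.
D(1.25) = [0.126×16.06/(0.466−0.126)](e^(−0.126×1.25) − e^(−0.466×1.25)) + 2.219 e^(−0.466×1.25)
= 5.952 × (0.8543 − 0.5585) + 2.219 × 0.5585 = 3.000 mg/L.
DO = 9.29 − 3.000 = 6.290 mg/L.

DO ≈ 6.29 mg/L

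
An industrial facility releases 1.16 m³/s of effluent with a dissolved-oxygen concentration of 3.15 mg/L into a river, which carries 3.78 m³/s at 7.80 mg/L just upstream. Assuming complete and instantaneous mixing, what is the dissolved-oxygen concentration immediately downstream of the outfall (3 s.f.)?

Flow-weighted mixing: C = (Q_r C_r + Q_w C_w)/(Q_r + Q_w)
= (3.78×7.80 + 1.16×3.15)/(3.78 + 1.16) = 33.14/4.940 = 6.708 mg/L.

6.71 mg/L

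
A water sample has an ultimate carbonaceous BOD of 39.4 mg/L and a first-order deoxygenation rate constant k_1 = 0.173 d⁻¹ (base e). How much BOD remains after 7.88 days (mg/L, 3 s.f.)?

L_t = L₀ e^(−k_1 t) = 39.4 × e^(−0.173×7.88) = 39.4 × 0.2558 = 10.08 mg/L.

L ≈ 10.1 mg/L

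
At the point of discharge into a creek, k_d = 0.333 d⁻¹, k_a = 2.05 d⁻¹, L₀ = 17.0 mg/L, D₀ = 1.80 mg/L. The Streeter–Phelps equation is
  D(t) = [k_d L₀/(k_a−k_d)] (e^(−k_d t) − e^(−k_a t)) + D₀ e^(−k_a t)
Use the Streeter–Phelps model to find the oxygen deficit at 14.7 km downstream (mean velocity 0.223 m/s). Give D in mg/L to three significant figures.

D ≈ 2.24 mg/L

Travel time t = x/v = 14.7 km / (0.223 m/s) = 14700 m / 0.223 m/s = 65920 s = 0.7630 d.
k_d L₀/(k_a−k_d) = 0.333×17.0/(2.05−0.333) = 5.661/1.717 = 3.297 mg/L.
e^(−k_d t) = e^(−0.333×0.7630) = 0.7756; e^(−k_a t) = e^(−2.05×0.7630) = 0.2093.
D = 3.297 × (0.7756 − 0.2093) + 1.80 × 0.2093 = 1.867 + 0.3767 = 2.244 mg/L.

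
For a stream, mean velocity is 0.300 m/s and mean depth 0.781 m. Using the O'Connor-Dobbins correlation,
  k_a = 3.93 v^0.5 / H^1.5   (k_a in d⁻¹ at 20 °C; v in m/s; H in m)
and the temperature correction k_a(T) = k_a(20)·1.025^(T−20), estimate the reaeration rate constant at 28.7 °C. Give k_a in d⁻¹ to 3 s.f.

k_a(20) = 3.93 × 0.300^0.5 / 0.781^1.5 = 3.93 × 0.5477 / 0.6902 = 3.119 d⁻¹.
k_a(28.7) = 3.119 × 1.025^(28.7−20) = 3.119 × 1.240 = 3.866 d⁻¹.

k_a ≈ 3.87 d⁻¹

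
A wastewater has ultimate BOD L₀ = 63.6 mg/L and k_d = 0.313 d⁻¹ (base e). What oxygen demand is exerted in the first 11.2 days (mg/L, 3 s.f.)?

y_t = L₀(1 − e^(−k_d t)) = 63.6 × (1 − e^(−0.313×11.2))
= 63.6 × (1 − 0.03003) = 63.6 × 0.9700 = 61.69 mg/L.

y ≈ 61.7 mg/L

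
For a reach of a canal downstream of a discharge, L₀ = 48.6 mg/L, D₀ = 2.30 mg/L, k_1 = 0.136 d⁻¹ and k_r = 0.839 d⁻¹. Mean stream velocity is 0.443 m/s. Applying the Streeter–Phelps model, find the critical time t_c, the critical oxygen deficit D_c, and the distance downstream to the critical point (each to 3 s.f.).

t_c ≈ 2.19 d; D_c ≈ 5.85 mg/L; x_c ≈ 83.8 km

With k_r/k_1 = 6.169 and 1 − D₀(k_r−k_1)/(k_1 L₀) = 0.7554,
t_c = ln(6.169 × 0.7554) / (0.839 − 0.136) = ln(4.660) / 0.7030 = 1.539/0.7030 = 2.189 d.
D_c = (k_1/k_r) L₀ e^(−k_1 t_c) = (0.136/0.839) × 48.6 × e^(−0.136×2.189) = 0.1621 × 48.6 × 0.7425 = 5.849 mg/L.
x_c = v t_c = 0.443 m/s × 2.189 d × 86400 s/d = 83790 m ≈ 83.8 km.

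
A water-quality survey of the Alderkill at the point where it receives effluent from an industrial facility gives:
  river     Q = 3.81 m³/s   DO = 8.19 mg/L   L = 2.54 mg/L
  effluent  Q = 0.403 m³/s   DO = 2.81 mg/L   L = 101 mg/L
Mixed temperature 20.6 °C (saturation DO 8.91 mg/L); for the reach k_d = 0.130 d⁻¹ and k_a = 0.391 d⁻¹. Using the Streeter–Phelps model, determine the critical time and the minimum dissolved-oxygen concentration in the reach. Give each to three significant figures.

t_c ≈ 3.33 d; minimum DO ≈ 6.33 mg/L

Mixed DO = (3.81×8.19 + 0.403×2.81)/(3.81+0.403) = 32.34/4.213 = 7.675 mg/L.
Mixed L₀ = (3.81×2.54 + 0.403×101)/(4.213) = 50.38/4.213 = 11.96 mg/L.
Initial deficit D₀ = C_s − DO₀ = 8.91 − 7.675 = 1.235 mg/L.
t_c = (1/0.2610) ln[(0.391/0.130)(1 − 1.235×0.2610/(0.130×11.96))] = 3.831 × ln(2.384) = 3.329 d.
D_c = (0.130/0.391) × 11.96 × e^(−0.130×3.329) = 0.3325 × 11.96 × 0.6487 = 2.579 mg/L.
Minimum DO = 8.91 − 2.579 = 6.331 mg/L.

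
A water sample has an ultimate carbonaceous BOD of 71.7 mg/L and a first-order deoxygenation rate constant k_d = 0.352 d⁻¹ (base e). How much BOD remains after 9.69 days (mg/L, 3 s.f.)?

L ≈ 2.37 mg/L

L_t = L₀ e^(−k_d t) = 71.7 × e^(−0.352×9.69) = 71.7 × 0.03301 = 2.367 mg/L.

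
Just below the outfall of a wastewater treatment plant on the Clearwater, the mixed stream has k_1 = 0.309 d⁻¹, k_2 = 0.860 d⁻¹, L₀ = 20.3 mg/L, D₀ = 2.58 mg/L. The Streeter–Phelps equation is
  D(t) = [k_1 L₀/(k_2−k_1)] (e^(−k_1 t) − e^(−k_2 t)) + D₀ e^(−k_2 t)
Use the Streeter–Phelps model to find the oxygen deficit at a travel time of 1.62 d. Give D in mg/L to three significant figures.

k_1 L₀/(k_2−k_1) = 0.309×20.3/(0.860−0.309) = 6.273/0.5510 = 11.38 mg/L.
e^(−k_1 t) = e^(−0.309×1.620) = 0.6062; e^(−k_2 t) = e^(−0.860×1.620) = 0.2483.
D = 11.38 × (0.6062 − 0.2483) + 2.58 × 0.2483 = 4.074 + 0.6406 = 4.715 mg/L.

D ≈ 4.71 mg/L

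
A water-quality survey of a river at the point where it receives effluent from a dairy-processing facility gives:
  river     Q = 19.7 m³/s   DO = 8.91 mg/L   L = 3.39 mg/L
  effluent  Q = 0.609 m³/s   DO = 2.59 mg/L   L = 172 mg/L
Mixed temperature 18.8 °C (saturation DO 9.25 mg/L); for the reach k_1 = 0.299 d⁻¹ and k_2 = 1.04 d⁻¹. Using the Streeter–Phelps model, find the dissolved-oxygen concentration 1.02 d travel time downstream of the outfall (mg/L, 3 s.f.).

DO ≈ 7.73 mg/L

Mixed DO = (19.7×8.91 + 0.609×2.59)/(19.7+0.609) = 177.1/20.31 = 8.720 mg/L.
Mixed L₀ = (19.7×3.39 + 0.609×172)/(20.31) = 171.5/20.31 = 8.446 mg/L.
Initial deficit D₀ = C_s − DO₀ = 9.25 − 8.720 = 0.5295 mg/L.
D(1.02) = [0.299×8.446/(1.04−0.299)](e^(−0.299×1.02) − e^(−1.04×1.02)) + 0.5295 e^(−1.04×1.02)
= 3.408 × (0.7371 − 0.3462) + 0.5295 × 0.3462 = 1.516 mg/L.
DO = 9.25 − 1.516 = 7.734 mg/L.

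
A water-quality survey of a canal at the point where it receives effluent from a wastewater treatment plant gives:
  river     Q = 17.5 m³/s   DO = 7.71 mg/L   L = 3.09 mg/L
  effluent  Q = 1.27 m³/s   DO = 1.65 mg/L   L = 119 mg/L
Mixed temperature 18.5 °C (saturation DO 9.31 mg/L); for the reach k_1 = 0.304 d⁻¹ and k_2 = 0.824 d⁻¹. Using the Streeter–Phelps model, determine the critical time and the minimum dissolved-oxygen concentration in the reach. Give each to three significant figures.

t_c ≈ 1.19 d; minimum DO ≈ 6.50 mg/L

Mixed DO = (17.5×7.71 + 1.27×1.65)/(17.5+1.27) = 137.0/18.77 = 7.300 mg/L.
Mixed L₀ = (17.5×3.09 + 1.27×119)/(18.77) = 205.2/18.77 = 10.93 mg/L.
Initial deficit D₀ = C_s − DO₀ = 9.31 − 7.300 = 2.010 mg/L.
t_c = (1/0.5200) ln[(0.824/0.304)(1 − 2.010×0.5200/(0.304×10.93))] = 1.923 × ln(1.858) = 1.191 d.
D_c = (0.304/0.824) × 10.93 × e^(−0.304×1.191) = 0.3689 × 10.93 × 0.6961 = 2.808 mg/L.
Minimum DO = 9.31 − 2.808 = 6.502 mg/L.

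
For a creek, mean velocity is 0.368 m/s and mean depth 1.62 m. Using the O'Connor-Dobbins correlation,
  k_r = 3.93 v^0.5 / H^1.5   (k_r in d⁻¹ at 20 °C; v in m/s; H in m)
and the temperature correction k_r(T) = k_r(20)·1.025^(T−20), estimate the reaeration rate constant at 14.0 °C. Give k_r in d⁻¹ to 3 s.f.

k_r ≈ 0.997 d⁻¹

k_r(20) = 3.93 × 0.368^0.5 / 1.62^1.5 = 3.93 × 0.6066 / 2.062 = 1.156 d⁻¹.
k_r(14.0) = 1.156 × 1.025^(14.0−20) = 1.156 × 0.8623 = 0.9970 d⁻¹.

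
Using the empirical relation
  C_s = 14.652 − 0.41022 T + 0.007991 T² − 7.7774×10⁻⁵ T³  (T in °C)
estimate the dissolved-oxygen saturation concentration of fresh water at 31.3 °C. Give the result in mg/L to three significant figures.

C_s ≈ 7.26 mg/L

C_s = 14.652 − 0.41022×31.3 + 0.007991×31.3² − 7.7774×10⁻⁵×31.3³ = 7.256 mg/L.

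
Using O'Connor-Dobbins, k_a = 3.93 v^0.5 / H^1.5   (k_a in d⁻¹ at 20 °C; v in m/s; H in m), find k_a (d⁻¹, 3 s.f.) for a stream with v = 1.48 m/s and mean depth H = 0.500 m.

k_a ≈ 13.5 d⁻¹

k_a = 3.93 × 1.48^0.5 / 0.500^1.5 = 3.93 × 1.217 / 0.3536 = 13.52 d⁻¹.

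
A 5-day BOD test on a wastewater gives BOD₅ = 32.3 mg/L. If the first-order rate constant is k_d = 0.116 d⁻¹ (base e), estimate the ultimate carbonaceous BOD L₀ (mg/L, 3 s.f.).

L₀ ≈ 73.4 mg/L

BOD₅ = L₀(1 − e^(−5k_d)) ⇒ L₀ = BOD₅ / (1 − e^(−5×0.116))
= 32.3 / (1 − 0.5599) = 32.3 / 0.4401 = 73.39 mg/L.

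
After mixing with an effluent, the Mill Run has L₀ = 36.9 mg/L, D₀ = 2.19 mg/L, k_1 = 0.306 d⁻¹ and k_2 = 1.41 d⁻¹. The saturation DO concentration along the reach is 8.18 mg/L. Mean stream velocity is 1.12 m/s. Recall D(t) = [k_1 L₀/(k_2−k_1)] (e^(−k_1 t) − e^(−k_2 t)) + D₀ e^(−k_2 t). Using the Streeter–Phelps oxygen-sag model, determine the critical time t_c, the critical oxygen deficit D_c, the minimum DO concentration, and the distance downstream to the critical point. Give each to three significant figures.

t_c ≈ 1.17 d; D_c ≈ 5.61 mg/L; min DO ≈ 2.57 mg/L; x_c ≈ 113 km

At the critical point dD/dt = 0, so k_1 L₀ e^(−k_1 t) = k_2 D. Substituting D(t) from the Streeter–Phelps equation and solving for t gives
t_c = ln[(k_2/k_1)(1 − D₀(k_2−k_1)/(k_1 L₀))] / (k_2−k_1).
Here k_2−k_1 = 1.104 d⁻¹ and 1 − D₀(k_2−k_1)/(k_1 L₀) = 1 − 2.19×1.104/(0.306×36.9) = 0.7859, so
t_c = ln(4.608 × 0.7859) / 1.104 = 1.287 / 1.104 = 1.166 d.
D_c = (k_1/k_2) L₀ e^(−k_1 t_c) = (0.306/1.41) × 36.9 × e^(−0.306×1.166) = 0.2170 × 36.9 × 0.7000 = 5.606 mg/L.
Minimum DO = C_s − D_c = 8.18 − 5.606 = 2.574 mg/L.
x_c = v t_c = 1.12 m/s × 1.166 d × 86400 s/d = 112800 m ≈ 113 km.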